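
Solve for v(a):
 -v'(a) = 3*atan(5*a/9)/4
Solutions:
 v(a) = C1 - 3*a*atan(5*a/9)/4 + 27*log(25*a^2 + 81)/40


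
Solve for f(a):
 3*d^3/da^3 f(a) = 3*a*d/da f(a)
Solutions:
 f(a) = C1 + Integral(C2*airyai(a) + C3*airybi(a), a)


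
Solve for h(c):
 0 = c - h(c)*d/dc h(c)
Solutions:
 h(c) = -sqrt(C1 + c^2)
 h(c) = sqrt(C1 + c^2)


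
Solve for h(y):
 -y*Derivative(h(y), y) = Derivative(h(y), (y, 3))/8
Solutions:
 h(y) = C1 + Integral(C2*airyai(-2*y) + C3*airybi(-2*y), y)


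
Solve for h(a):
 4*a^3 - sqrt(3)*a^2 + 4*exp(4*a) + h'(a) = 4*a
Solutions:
 h(a) = C1 - a^4 + sqrt(3)*a^3/3 + 2*a^2 - exp(4*a)


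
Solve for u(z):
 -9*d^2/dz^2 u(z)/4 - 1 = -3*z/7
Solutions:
 u(z) = C1 + C2*z + 2*z^3/63 - 2*z^2/9


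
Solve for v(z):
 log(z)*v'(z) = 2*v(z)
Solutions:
 v(z) = C1*exp(2*li(z))


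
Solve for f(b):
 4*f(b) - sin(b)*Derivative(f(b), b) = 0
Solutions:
 f(b) = C1*(cos(b)^2 - 2*cos(b) + 1)/(cos(b)^2 + 2*cos(b) + 1)


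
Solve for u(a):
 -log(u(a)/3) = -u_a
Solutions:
 Integral(1/(-log(_y) + log(3)), (_y, u(a))) = C1 - a


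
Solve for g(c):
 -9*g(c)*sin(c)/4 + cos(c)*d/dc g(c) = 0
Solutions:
 g(c) = C1/cos(c)^(9/4)


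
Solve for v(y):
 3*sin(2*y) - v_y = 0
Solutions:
 v(y) = C1 - 3*cos(2*y)/2


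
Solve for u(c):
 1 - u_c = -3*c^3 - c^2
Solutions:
 u(c) = C1 + 3*c^4/4 + c^3/3 + c


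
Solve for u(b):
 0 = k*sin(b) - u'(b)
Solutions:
 u(b) = C1 - k*cos(b)


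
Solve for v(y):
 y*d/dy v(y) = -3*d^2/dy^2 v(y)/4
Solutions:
 v(y) = C1 + C2*erf(sqrt(6)*y/3)


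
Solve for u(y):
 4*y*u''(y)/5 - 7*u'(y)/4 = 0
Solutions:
 u(y) = C1 + C2*y^(51/16)


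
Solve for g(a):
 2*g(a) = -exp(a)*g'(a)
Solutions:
 g(a) = C1*exp(2*exp(-a))


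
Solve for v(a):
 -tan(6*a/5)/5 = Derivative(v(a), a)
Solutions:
 v(a) = C1 + log(cos(6*a/5))/6


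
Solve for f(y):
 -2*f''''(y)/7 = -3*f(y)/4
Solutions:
 f(y) = C1*exp(-42^(1/4)*y/2) + C2*exp(42^(1/4)*y/2) + C3*sin(42^(1/4)*y/2) + C4*cos(42^(1/4)*y/2)


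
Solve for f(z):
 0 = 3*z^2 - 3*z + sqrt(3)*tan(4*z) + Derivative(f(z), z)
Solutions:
 f(z) = C1 - z^3 + 3*z^2/2 + sqrt(3)*log(cos(4*z))/4


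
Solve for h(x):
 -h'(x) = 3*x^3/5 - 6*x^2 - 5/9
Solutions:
 h(x) = C1 - 3*x^4/20 + 2*x^3 + 5*x/9


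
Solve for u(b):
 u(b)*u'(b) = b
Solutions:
 u(b) = -sqrt(C1 + b^2)
 u(b) = sqrt(C1 + b^2)


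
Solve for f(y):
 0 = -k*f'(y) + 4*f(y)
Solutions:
 f(y) = C1*exp(4*y/k)


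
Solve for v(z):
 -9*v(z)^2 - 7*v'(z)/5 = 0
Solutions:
 v(z) = 7/(C1 + 45*z)


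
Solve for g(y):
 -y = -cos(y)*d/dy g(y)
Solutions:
 g(y) = C1 + Integral(y/cos(y), y)


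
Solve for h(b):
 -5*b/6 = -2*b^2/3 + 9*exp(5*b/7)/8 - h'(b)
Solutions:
 h(b) = C1 - 2*b^3/9 + 5*b^2/12 + 63*exp(5*b/7)/40


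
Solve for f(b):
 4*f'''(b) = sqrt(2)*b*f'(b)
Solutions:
 f(b) = C1 + Integral(C2*airyai(sqrt(2)*b/2) + C3*airybi(sqrt(2)*b/2), b)


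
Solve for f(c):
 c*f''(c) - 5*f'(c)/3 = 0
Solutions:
 f(c) = C1 + C2*c^(8/3)


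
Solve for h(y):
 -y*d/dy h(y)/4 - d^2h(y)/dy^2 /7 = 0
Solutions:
 h(y) = C1 + C2*erf(sqrt(14)*y/4)


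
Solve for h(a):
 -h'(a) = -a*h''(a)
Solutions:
 h(a) = C1 + C2*a^2


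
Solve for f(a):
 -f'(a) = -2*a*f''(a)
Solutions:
 f(a) = C1 + C2*a^(3/2)


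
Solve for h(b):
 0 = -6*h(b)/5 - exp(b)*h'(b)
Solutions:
 h(b) = C1*exp(6*exp(-b)/5)


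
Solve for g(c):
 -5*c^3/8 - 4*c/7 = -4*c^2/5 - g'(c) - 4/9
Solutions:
 g(c) = C1 + 5*c^4/32 - 4*c^3/15 + 2*c^2/7 - 4*c/9


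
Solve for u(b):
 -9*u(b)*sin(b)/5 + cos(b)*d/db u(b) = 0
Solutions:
 u(b) = C1/cos(b)^(9/5)


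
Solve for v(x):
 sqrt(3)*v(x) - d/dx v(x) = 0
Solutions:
 v(x) = C1*exp(sqrt(3)*x)


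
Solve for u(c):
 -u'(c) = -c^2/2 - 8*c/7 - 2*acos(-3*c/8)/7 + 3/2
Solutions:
 u(c) = C1 + c^3/6 + 4*c^2/7 + 2*c*acos(-3*c/8)/7 - 3*c/2 + 2*sqrt(64 - 9*c^2)/21


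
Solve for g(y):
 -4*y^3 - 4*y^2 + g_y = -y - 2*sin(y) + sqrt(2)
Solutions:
 g(y) = C1 + y^4 + 4*y^3/3 - y^2/2 + sqrt(2)*y + 2*cos(y)


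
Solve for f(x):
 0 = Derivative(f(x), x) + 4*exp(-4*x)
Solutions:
 f(x) = C1 + exp(-4*x)


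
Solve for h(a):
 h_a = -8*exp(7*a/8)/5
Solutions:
 h(a) = C1 - 64*exp(7*a/8)/35


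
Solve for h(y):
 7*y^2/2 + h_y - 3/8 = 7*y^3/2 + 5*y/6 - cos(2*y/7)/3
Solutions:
 h(y) = C1 + 7*y^4/8 - 7*y^3/6 + 5*y^2/12 + 3*y/8 - 7*sin(2*y/7)/6


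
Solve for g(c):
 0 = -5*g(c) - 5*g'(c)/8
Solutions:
 g(c) = C1*exp(-8*c)


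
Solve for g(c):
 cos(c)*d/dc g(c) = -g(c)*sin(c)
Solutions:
 g(c) = C1*cos(c)


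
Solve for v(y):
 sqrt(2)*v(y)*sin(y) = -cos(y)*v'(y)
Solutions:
 v(y) = C1*cos(y)^(sqrt(2))


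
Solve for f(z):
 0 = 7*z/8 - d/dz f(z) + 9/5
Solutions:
 f(z) = C1 + 7*z^2/16 + 9*z/5


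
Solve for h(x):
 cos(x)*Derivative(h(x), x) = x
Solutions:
 h(x) = C1 + Integral(x/cos(x), x)


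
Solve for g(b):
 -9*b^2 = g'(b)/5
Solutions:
 g(b) = C1 - 15*b^3


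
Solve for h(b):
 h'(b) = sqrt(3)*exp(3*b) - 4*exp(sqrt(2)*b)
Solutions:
 h(b) = C1 + sqrt(3)*exp(3*b)/3 - 2*sqrt(2)*exp(sqrt(2)*b)


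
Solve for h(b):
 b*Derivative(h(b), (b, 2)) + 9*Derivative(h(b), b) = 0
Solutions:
 h(b) = C1 + C2/b^8


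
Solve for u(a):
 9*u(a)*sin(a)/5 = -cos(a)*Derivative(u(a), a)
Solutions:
 u(a) = C1*cos(a)^(9/5)


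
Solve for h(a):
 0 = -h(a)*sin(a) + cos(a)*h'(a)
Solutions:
 h(a) = C1/cos(a)


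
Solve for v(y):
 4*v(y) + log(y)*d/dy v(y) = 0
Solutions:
 v(y) = C1*exp(-4*li(y))


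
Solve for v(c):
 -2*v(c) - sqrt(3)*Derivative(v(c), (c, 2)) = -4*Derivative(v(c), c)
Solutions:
 v(c) = C1*exp(c*(-sqrt(6)*sqrt(2 - sqrt(3)) + 2*sqrt(3))/3) + C2*exp(c*(sqrt(6)*sqrt(2 - sqrt(3)) + 2*sqrt(3))/3)


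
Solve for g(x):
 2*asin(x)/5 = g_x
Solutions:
 g(x) = C1 + 2*x*asin(x)/5 + 2*sqrt(1 - x^2)/5


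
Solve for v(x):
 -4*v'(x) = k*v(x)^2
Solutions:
 v(x) = 4/(C1 + k*x)


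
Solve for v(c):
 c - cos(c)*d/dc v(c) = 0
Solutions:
 v(c) = C1 + Integral(c/cos(c), c)


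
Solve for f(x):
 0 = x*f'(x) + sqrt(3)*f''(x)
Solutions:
 f(x) = C1 + C2*erf(sqrt(2)*3^(3/4)*x/6)


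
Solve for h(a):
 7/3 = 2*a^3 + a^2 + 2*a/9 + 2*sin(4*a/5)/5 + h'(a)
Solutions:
 h(a) = C1 - a^4/2 - a^3/3 - a^2/9 + 7*a/3 + cos(4*a/5)/2


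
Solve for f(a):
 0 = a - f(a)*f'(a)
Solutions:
 f(a) = -sqrt(C1 + a^2)
 f(a) = sqrt(C1 + a^2)


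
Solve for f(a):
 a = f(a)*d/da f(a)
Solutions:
 f(a) = -sqrt(C1 + a^2)
 f(a) = sqrt(C1 + a^2)


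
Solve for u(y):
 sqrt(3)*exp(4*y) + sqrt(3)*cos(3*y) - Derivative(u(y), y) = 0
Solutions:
 u(y) = C1 + sqrt(3)*exp(4*y)/4 + sqrt(3)*sin(3*y)/3


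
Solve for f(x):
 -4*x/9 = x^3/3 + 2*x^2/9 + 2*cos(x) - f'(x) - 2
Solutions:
 f(x) = C1 + x^4/12 + 2*x^3/27 + 2*x^2/9 - 2*x + 2*sin(x)


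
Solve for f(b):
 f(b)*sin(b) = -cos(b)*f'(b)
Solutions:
 f(b) = C1*cos(b)


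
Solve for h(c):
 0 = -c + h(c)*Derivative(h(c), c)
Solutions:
 h(c) = -sqrt(C1 + c^2)
 h(c) = sqrt(C1 + c^2)


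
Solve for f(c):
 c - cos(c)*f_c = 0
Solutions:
 f(c) = C1 + Integral(c/cos(c), c)


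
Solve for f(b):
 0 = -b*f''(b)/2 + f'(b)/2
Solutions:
 f(b) = C1 + C2*b^2


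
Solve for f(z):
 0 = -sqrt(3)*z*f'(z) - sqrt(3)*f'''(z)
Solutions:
 f(z) = C1 + Integral(C2*airyai(-z) + C3*airybi(-z), z)


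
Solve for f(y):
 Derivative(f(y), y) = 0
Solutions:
 f(y) = C1


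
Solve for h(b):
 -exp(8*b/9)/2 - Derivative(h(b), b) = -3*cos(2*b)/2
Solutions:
 h(b) = C1 - 9*exp(8*b/9)/16 + 3*sin(2*b)/4


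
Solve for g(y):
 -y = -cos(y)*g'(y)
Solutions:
 g(y) = C1 + Integral(y/cos(y), y)


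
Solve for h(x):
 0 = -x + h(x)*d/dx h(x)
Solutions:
 h(x) = -sqrt(C1 + x^2)
 h(x) = sqrt(C1 + x^2)


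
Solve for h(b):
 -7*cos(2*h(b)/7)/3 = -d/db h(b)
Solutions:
 -7*b/3 - 7*log(sin(2*h(b)/7) - 1)/4 + 7*log(sin(2*h(b)/7) + 1)/4 = C1


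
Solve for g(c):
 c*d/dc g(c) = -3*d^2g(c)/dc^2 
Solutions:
 g(c) = C1 + C2*erf(sqrt(6)*c/6)


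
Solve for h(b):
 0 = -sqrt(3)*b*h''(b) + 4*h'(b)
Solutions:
 h(b) = C1 + C2*b^(1 + 4*sqrt(3)/3)


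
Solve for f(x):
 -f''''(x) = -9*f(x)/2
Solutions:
 f(x) = C1*exp(-2^(3/4)*sqrt(3)*x/2) + C2*exp(2^(3/4)*sqrt(3)*x/2) + C3*sin(2^(3/4)*sqrt(3)*x/2) + C4*cos(2^(3/4)*sqrt(3)*x/2)


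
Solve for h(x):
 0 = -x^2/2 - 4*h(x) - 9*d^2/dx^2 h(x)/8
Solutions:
 h(x) = C1*sin(4*sqrt(2)*x/3) + C2*cos(4*sqrt(2)*x/3) - x^2/8 + 9/128


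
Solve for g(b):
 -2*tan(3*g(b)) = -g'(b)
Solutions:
 g(b) = -asin(C1*exp(6*b))/3 + pi/3
 g(b) = asin(C1*exp(6*b))/3


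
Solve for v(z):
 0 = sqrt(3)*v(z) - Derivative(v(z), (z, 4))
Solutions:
 v(z) = C1*exp(-3^(1/8)*z) + C2*exp(3^(1/8)*z) + C3*sin(3^(1/8)*z) + C4*cos(3^(1/8)*z)


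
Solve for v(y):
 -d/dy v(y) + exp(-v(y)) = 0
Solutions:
 v(y) = log(C1 + y)


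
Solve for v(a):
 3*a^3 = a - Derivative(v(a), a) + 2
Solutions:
 v(a) = C1 - 3*a^4/4 + a^2/2 + 2*a


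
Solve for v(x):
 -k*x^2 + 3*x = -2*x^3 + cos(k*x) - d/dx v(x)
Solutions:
 v(x) = C1 + k*x^3/3 - x^4/2 - 3*x^2/2 + sin(k*x)/k


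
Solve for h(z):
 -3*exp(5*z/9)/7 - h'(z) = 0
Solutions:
 h(z) = C1 - 27*exp(5*z/9)/35


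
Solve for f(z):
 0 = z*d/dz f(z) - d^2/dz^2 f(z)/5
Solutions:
 f(z) = C1 + C2*erfi(sqrt(10)*z/2)


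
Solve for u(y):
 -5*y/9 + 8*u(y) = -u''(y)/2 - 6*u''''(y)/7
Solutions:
 u(y) = 5*y/72 + (C1*sin(sqrt(2)*3^(3/4)*7^(1/4)*y*cos(atan(sqrt(5327)/7)/2)/3) + C2*cos(sqrt(2)*3^(3/4)*7^(1/4)*y*cos(atan(sqrt(5327)/7)/2)/3))*exp(-sqrt(2)*3^(3/4)*7^(1/4)*y*sin(atan(sqrt(5327)/7)/2)/3) + (C3*sin(sqrt(2)*3^(3/4)*7^(1/4)*y*cos(atan(sqrt(5327)/7)/2)/3) + C4*cos(sqrt(2)*3^(3/4)*7^(1/4)*y*cos(atan(sqrt(5327)/7)/2)/3))*exp(sqrt(2)*3^(3/4)*7^(1/4)*y*sin(atan(sqrt(5327)/7)/2)/3)


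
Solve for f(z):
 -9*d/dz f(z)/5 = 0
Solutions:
 f(z) = C1


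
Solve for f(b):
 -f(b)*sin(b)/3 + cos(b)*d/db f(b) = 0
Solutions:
 f(b) = C1/cos(b)^(1/3)


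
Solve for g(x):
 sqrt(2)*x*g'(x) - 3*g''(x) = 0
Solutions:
 g(x) = C1 + C2*erfi(2^(3/4)*sqrt(3)*x/6)


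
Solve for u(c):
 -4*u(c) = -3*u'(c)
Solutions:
 u(c) = C1*exp(4*c/3)


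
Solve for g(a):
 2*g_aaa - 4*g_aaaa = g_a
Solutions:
 g(a) = C1 + C4*exp(-a/2) + (C2*sin(a/2) + C3*cos(a/2))*exp(a/2)


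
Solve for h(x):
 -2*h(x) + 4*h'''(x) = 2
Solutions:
 h(x) = C3*exp(2^(2/3)*x/2) + (C1*sin(2^(2/3)*sqrt(3)*x/4) + C2*cos(2^(2/3)*sqrt(3)*x/4))*exp(-2^(2/3)*x/4) - 1


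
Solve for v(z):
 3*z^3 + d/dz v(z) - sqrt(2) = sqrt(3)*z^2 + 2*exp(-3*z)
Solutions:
 v(z) = C1 - 3*z^4/4 + sqrt(3)*z^3/3 + sqrt(2)*z - 2*exp(-3*z)/3


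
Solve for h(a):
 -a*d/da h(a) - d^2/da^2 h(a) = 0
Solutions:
 h(a) = C1 + C2*erf(sqrt(2)*a/2)


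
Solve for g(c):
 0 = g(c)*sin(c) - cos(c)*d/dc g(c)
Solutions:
 g(c) = C1/cos(c)


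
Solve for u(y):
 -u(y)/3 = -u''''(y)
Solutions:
 u(y) = C1*exp(-3^(3/4)*y/3) + C2*exp(3^(3/4)*y/3) + C3*sin(3^(3/4)*y/3) + C4*cos(3^(3/4)*y/3)


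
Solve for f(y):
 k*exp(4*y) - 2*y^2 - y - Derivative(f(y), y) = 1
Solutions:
 f(y) = C1 + k*exp(4*y)/4 - 2*y^3/3 - y^2/2 - y


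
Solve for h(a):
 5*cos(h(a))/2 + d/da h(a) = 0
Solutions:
 h(a) = pi - asin((C1 + exp(5*a))/(C1 - exp(5*a)))
 h(a) = asin((C1 + exp(5*a))/(C1 - exp(5*a)))


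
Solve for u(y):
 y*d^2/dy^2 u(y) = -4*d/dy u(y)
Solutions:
 u(y) = C1 + C2/y^3


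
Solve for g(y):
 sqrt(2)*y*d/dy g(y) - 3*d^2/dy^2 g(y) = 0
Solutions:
 g(y) = C1 + C2*erfi(2^(3/4)*sqrt(3)*y/6)


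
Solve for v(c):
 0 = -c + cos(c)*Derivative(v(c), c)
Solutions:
 v(c) = C1 + Integral(c/cos(c), c)


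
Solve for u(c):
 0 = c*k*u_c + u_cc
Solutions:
 u(c) = Piecewise((-sqrt(2)*sqrt(pi)*C1*erf(sqrt(2)*c*sqrt(k)/2)/(2*sqrt(k)) - C2, (k > 0) | (k < 0)), (-C1*c - C2, True))


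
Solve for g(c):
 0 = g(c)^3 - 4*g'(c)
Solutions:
 g(c) = -sqrt(2)*sqrt(-1/(C1 + c))
 g(c) = sqrt(2)*sqrt(-1/(C1 + c))


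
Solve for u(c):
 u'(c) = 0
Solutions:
 u(c) = C1


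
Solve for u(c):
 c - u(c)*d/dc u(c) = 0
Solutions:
 u(c) = -sqrt(C1 + c^2)
 u(c) = sqrt(C1 + c^2)


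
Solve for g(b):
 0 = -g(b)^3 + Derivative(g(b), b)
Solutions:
 g(b) = -sqrt(2)*sqrt(-1/(C1 + b))/2
 g(b) = sqrt(2)*sqrt(-1/(C1 + b))/2


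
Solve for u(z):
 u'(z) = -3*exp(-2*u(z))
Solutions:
 u(z) = log(-sqrt(C1 - 6*z))
 u(z) = log(C1 - 6*z)/2


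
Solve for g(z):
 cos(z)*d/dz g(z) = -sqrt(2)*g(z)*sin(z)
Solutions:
 g(z) = C1*cos(z)^(sqrt(2))


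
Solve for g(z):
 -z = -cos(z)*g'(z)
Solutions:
 g(z) = C1 + Integral(z/cos(z), z)


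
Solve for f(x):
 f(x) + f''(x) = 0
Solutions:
 f(x) = C1*sin(x) + C2*cos(x)


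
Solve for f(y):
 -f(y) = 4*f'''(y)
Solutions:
 f(y) = C3*exp(-2^(1/3)*y/2) + (C1*sin(2^(1/3)*sqrt(3)*y/4) + C2*cos(2^(1/3)*sqrt(3)*y/4))*exp(2^(1/3)*y/4)


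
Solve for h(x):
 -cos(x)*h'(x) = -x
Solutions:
 h(x) = C1 + Integral(x/cos(x), x)


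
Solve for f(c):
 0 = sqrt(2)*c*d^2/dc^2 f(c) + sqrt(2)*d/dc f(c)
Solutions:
 f(c) = C1 + C2*log(c)


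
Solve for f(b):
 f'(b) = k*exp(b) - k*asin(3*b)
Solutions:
 f(b) = C1 - k*(b*asin(3*b) + sqrt(1 - 9*b^2)/3 - exp(b))


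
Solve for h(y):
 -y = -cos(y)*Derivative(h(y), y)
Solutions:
 h(y) = C1 + Integral(y/cos(y), y)


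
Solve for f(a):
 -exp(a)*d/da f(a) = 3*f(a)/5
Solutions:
 f(a) = C1*exp(3*exp(-a)/5)


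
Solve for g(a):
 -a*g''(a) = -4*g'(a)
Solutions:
 g(a) = C1 + C2*a^5


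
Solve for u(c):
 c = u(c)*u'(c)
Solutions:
 u(c) = -sqrt(C1 + c^2)
 u(c) = sqrt(C1 + c^2)


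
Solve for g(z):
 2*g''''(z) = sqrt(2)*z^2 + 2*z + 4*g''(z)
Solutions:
 g(z) = C1 + C2*z + C3*exp(-sqrt(2)*z) + C4*exp(sqrt(2)*z) - sqrt(2)*z^4/48 - z^3/12 - sqrt(2)*z^2/8


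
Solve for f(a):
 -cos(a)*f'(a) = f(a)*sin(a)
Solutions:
 f(a) = C1*cos(a)


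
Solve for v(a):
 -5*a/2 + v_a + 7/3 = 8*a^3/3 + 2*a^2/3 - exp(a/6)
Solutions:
 v(a) = C1 + 2*a^4/3 + 2*a^3/9 + 5*a^2/4 - 7*a/3 - 6*exp(a/6)


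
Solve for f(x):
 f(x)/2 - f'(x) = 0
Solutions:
 f(x) = C1*exp(x/2)


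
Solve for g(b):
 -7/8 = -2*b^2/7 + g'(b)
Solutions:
 g(b) = C1 + 2*b^3/21 - 7*b/8


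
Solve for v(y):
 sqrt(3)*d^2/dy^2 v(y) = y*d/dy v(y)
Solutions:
 v(y) = C1 + C2*erfi(sqrt(2)*3^(3/4)*y/6)


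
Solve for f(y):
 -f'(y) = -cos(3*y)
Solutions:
 f(y) = C1 + sin(3*y)/3


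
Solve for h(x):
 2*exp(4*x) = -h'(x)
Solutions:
 h(x) = C1 - exp(4*x)/2


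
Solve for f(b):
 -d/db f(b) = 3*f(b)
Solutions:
 f(b) = C1*exp(-3*b)


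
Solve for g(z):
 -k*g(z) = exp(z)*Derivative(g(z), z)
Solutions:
 g(z) = C1*exp(k*exp(-z))


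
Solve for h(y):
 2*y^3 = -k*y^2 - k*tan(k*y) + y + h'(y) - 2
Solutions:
 h(y) = C1 + k*y^3/3 + k*Piecewise((-log(cos(k*y))/k, Ne(k, 0)), (0, True)) + y^4/2 - y^2/2 + 2*y


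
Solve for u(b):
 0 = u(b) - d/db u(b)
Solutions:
 u(b) = C1*exp(b)


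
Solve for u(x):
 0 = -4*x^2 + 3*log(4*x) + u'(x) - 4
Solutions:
 u(x) = C1 + 4*x^3/3 - 3*x*log(x) - x*log(64) + 7*x


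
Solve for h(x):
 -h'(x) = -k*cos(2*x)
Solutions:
 h(x) = C1 + k*sin(2*x)/2


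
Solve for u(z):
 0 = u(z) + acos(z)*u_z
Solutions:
 u(z) = C1*exp(-Integral(1/acos(z), z))


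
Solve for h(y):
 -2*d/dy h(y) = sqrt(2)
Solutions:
 h(y) = C1 - sqrt(2)*y/2


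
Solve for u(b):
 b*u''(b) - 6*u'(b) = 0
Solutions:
 u(b) = C1 + C2*b^7


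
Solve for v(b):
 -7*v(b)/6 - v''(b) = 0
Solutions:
 v(b) = C1*sin(sqrt(42)*b/6) + C2*cos(sqrt(42)*b/6)


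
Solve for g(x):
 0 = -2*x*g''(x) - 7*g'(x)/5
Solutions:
 g(x) = C1 + C2*x^(3/10)


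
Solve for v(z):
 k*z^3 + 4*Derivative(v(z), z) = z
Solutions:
 v(z) = C1 - k*z^4/16 + z^2/8


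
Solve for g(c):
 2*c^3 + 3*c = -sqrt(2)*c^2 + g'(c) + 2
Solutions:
 g(c) = C1 + c^4/2 + sqrt(2)*c^3/3 + 3*c^2/2 - 2*c


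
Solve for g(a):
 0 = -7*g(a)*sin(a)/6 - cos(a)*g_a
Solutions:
 g(a) = C1*cos(a)^(7/6)


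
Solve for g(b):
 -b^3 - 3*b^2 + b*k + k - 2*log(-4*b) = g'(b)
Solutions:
 g(b) = C1 - b^4/4 - b^3 + b^2*k/2 + b*(k - 4*log(2) + 2) - 2*b*log(-b)


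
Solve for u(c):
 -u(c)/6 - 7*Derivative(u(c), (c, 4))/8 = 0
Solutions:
 u(c) = (C1*sin(21^(3/4)*c/21) + C2*cos(21^(3/4)*c/21))*exp(-21^(3/4)*c/21) + (C3*sin(21^(3/4)*c/21) + C4*cos(21^(3/4)*c/21))*exp(21^(3/4)*c/21)


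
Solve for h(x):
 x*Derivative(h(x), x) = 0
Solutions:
 h(x) = C1


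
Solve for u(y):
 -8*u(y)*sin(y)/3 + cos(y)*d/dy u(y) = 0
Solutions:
 u(y) = C1/cos(y)^(8/3)


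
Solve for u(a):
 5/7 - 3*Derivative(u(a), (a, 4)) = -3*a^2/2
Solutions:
 u(a) = C1 + C2*a + C3*a^2 + C4*a^3 + a^6/720 + 5*a^4/504


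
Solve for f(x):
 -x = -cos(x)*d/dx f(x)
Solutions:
 f(x) = C1 + Integral(x/cos(x), x)


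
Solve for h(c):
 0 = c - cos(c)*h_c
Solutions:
 h(c) = C1 + Integral(c/cos(c), c)


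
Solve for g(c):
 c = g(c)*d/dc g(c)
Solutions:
 g(c) = -sqrt(C1 + c^2)
 g(c) = sqrt(C1 + c^2)


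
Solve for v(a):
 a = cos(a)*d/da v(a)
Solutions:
 v(a) = C1 + Integral(a/cos(a), a)


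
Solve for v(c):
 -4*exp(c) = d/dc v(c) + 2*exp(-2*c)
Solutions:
 v(c) = C1 - 4*exp(c) + exp(-2*c)


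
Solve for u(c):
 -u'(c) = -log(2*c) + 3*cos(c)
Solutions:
 u(c) = C1 + c*log(c) - c + c*log(2) - 3*sin(c)


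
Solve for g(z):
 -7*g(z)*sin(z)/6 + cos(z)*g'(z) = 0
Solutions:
 g(z) = C1/cos(z)^(7/6)


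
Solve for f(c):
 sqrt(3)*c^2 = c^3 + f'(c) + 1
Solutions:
 f(c) = C1 - c^4/4 + sqrt(3)*c^3/3 - c


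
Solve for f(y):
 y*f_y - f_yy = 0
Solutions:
 f(y) = C1 + C2*erfi(sqrt(2)*y/2)


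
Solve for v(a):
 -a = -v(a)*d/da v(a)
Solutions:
 v(a) = -sqrt(C1 + a^2)
 v(a) = sqrt(C1 + a^2)


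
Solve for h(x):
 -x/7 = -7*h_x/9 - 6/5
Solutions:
 h(x) = C1 + 9*x^2/98 - 54*x/35


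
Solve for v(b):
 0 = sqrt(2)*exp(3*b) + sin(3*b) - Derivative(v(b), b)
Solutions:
 v(b) = C1 + sqrt(2)*exp(3*b)/3 - cos(3*b)/3


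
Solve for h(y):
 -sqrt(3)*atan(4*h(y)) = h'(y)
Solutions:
 Integral(1/atan(4*_y), (_y, h(y))) = C1 - sqrt(3)*y


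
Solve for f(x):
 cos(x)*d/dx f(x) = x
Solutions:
 f(x) = C1 + Integral(x/cos(x), x)


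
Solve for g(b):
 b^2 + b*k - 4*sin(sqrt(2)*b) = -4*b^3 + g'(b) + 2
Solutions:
 g(b) = C1 + b^4 + b^3/3 + b^2*k/2 - 2*b + 2*sqrt(2)*cos(sqrt(2)*b)


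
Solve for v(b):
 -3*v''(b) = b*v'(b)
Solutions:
 v(b) = C1 + C2*erf(sqrt(6)*b/6)


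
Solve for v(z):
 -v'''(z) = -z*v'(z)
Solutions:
 v(z) = C1 + Integral(C2*airyai(z) + C3*airybi(z), z)


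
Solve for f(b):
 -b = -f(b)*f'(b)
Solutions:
 f(b) = -sqrt(C1 + b^2)
 f(b) = sqrt(C1 + b^2)


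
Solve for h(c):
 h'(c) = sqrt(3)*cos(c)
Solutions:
 h(c) = C1 + sqrt(3)*sin(c)


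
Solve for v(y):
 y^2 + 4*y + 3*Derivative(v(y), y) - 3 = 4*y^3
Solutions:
 v(y) = C1 + y^4/3 - y^3/9 - 2*y^2/3 + y


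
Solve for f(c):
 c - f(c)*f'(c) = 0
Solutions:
 f(c) = -sqrt(C1 + c^2)
 f(c) = sqrt(C1 + c^2)


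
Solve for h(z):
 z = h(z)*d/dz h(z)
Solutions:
 h(z) = -sqrt(C1 + z^2)
 h(z) = sqrt(C1 + z^2)


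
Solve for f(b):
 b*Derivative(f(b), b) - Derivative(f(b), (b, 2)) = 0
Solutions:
 f(b) = C1 + C2*erfi(sqrt(2)*b/2)


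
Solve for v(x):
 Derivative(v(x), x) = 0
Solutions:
 v(x) = C1


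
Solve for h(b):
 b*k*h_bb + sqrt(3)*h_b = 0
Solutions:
 h(b) = C1 + b^(((re(k) - sqrt(3))*re(k) + im(k)^2)/(re(k)^2 + im(k)^2))*(C2*sin(sqrt(3)*log(b)*Abs(im(k))/(re(k)^2 + im(k)^2)) + C3*cos(sqrt(3)*log(b)*im(k)/(re(k)^2 + im(k)^2)))


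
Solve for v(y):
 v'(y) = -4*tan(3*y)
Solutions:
 v(y) = C1 + 4*log(cos(3*y))/3


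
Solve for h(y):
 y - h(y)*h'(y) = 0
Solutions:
 h(y) = -sqrt(C1 + y^2)
 h(y) = sqrt(C1 + y^2)


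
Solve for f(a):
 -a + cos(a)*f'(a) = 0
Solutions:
 f(a) = C1 + Integral(a/cos(a), a)


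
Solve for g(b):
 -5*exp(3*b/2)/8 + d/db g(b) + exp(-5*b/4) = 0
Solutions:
 g(b) = C1 + 5*exp(3*b/2)/12 + 4*exp(-5*b/4)/5


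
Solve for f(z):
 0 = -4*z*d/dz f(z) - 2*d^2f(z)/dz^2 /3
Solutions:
 f(z) = C1 + C2*erf(sqrt(3)*z)


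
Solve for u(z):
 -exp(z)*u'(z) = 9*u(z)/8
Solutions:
 u(z) = C1*exp(9*exp(-z)/8)


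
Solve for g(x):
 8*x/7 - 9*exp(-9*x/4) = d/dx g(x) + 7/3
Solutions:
 g(x) = C1 + 4*x^2/7 - 7*x/3 + 4*exp(-9*x/4)


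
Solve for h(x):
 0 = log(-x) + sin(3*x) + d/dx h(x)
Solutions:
 h(x) = C1 - x*log(-x) + x + cos(3*x)/3


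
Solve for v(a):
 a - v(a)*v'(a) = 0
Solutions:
 v(a) = -sqrt(C1 + a^2)
 v(a) = sqrt(C1 + a^2)


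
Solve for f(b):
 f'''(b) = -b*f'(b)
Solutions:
 f(b) = C1 + Integral(C2*airyai(-b) + C3*airybi(-b), b)


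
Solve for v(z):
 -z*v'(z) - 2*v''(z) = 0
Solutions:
 v(z) = C1 + C2*erf(z/2)


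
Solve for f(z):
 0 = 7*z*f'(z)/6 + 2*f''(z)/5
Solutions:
 f(z) = C1 + C2*erf(sqrt(210)*z/12)


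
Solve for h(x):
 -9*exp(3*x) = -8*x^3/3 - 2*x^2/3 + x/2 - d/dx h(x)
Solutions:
 h(x) = C1 - 2*x^4/3 - 2*x^3/9 + x^2/4 + 3*exp(3*x)


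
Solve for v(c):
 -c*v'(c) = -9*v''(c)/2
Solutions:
 v(c) = C1 + C2*erfi(c/3)


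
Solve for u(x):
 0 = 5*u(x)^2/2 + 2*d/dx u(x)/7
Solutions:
 u(x) = 4/(C1 + 35*x)


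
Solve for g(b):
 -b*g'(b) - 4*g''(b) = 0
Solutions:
 g(b) = C1 + C2*erf(sqrt(2)*b/4)


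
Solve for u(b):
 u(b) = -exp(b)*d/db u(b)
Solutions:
 u(b) = C1*exp(exp(-b))


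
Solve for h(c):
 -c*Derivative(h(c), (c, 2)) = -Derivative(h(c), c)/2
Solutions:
 h(c) = C1 + C2*c^(3/2)


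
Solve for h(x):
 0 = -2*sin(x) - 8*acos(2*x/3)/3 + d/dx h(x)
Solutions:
 h(x) = C1 + 8*x*acos(2*x/3)/3 - 4*sqrt(9 - 4*x^2)/3 - 2*cos(x)


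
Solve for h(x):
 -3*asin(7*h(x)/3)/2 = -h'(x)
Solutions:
 Integral(1/asin(7*_y/3), (_y, h(x))) = C1 + 3*x/2


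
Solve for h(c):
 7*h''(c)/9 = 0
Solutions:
 h(c) = C1 + C2*c


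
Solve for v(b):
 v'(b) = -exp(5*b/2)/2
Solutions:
 v(b) = C1 - exp(5*b/2)/5


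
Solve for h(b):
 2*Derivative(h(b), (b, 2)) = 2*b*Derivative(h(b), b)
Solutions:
 h(b) = C1 + C2*erfi(sqrt(2)*b/2)


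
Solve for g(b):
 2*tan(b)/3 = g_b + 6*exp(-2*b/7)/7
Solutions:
 g(b) = C1 + log(tan(b)^2 + 1)/3 + 3*exp(-2*b/7)


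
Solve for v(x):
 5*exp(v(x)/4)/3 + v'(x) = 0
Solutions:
 v(x) = 4*log(1/(C1 + 5*x)) + 4*log(12)


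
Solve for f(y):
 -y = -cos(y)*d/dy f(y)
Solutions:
 f(y) = C1 + Integral(y/cos(y), y)


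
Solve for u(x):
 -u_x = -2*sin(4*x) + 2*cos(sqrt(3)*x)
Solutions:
 u(x) = C1 - 2*sqrt(3)*sin(sqrt(3)*x)/3 - cos(4*x)/2


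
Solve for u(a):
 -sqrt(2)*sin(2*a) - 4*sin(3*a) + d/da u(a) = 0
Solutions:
 u(a) = C1 - sqrt(2)*cos(2*a)/2 - 4*cos(3*a)/3


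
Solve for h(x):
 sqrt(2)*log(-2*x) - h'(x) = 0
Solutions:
 h(x) = C1 + sqrt(2)*x*log(-x) + sqrt(2)*x*(-1 + log(2))


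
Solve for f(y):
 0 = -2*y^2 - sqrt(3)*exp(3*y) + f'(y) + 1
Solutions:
 f(y) = C1 + 2*y^3/3 - y + sqrt(3)*exp(3*y)/3


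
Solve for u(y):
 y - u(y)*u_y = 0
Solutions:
 u(y) = -sqrt(C1 + y^2)
 u(y) = sqrt(C1 + y^2)


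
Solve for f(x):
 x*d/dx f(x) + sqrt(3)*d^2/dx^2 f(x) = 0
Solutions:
 f(x) = C1 + C2*erf(sqrt(2)*3^(3/4)*x/6)


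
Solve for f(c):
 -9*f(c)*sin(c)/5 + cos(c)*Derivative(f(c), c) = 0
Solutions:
 f(c) = C1/cos(c)^(9/5)


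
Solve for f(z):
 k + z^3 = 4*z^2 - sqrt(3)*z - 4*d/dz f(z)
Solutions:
 f(z) = C1 - k*z/4 - z^4/16 + z^3/3 - sqrt(3)*z^2/8


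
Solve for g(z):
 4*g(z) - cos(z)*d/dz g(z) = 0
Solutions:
 g(z) = C1*(sin(z)^2 + 2*sin(z) + 1)/(sin(z)^2 - 2*sin(z) + 1)


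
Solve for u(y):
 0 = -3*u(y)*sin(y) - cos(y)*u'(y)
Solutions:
 u(y) = C1*cos(y)^3


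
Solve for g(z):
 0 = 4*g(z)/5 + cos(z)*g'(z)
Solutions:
 g(z) = C1*(sin(z) - 1)^(2/5)/(sin(z) + 1)^(2/5)


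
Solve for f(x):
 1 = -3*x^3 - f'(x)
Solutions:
 f(x) = C1 - 3*x^4/4 - x


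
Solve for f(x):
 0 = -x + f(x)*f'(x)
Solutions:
 f(x) = -sqrt(C1 + x^2)
 f(x) = sqrt(C1 + x^2)


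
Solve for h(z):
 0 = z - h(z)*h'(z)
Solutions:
 h(z) = -sqrt(C1 + z^2)
 h(z) = sqrt(C1 + z^2)


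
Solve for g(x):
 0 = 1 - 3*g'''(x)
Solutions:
 g(x) = C1 + C2*x + C3*x^2 + x^3/18


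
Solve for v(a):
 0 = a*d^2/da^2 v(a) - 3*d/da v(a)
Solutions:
 v(a) = C1 + C2*a^4


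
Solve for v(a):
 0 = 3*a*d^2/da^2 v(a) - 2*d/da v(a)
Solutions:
 v(a) = C1 + C2*a^(5/3)


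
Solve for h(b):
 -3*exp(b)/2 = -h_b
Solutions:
 h(b) = C1 + 3*exp(b)/2


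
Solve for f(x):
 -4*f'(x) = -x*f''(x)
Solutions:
 f(x) = C1 + C2*x^5


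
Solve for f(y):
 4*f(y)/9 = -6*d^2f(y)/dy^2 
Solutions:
 f(y) = C1*sin(sqrt(6)*y/9) + C2*cos(sqrt(6)*y/9)


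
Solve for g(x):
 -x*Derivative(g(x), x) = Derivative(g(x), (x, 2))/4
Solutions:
 g(x) = C1 + C2*erf(sqrt(2)*x)


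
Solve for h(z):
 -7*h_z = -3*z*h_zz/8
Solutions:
 h(z) = C1 + C2*z^(59/3)


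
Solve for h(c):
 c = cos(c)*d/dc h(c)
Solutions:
 h(c) = C1 + Integral(c/cos(c), c)


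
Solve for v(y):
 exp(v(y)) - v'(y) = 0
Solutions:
 v(y) = log(-1/(C1 + y))


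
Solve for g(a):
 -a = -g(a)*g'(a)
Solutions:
 g(a) = -sqrt(C1 + a^2)
 g(a) = sqrt(C1 + a^2)


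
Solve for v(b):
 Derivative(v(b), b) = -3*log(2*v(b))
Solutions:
 Integral(1/(log(_y) + log(2)), (_y, v(b)))/3 = C1 - b


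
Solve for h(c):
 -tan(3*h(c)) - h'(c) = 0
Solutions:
 h(c) = -asin(C1*exp(-3*c))/3 + pi/3
 h(c) = asin(C1*exp(-3*c))/3


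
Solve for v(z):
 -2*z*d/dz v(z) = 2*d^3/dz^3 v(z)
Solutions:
 v(z) = C1 + Integral(C2*airyai(-z) + C3*airybi(-z), z)


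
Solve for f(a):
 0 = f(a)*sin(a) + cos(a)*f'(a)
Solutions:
 f(a) = C1*cos(a)


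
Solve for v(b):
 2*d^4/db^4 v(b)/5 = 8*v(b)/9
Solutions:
 v(b) = C1*exp(-5^(1/4)*sqrt(6)*b/3) + C2*exp(5^(1/4)*sqrt(6)*b/3) + C3*sin(5^(1/4)*sqrt(6)*b/3) + C4*cos(5^(1/4)*sqrt(6)*b/3)


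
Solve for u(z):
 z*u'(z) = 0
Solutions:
 u(z) = C1


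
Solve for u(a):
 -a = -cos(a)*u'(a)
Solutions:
 u(a) = C1 + Integral(a/cos(a), a)


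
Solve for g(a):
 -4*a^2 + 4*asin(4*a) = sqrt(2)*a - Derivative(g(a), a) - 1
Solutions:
 g(a) = C1 + 4*a^3/3 + sqrt(2)*a^2/2 - 4*a*asin(4*a) - a - sqrt(1 - 16*a^2)


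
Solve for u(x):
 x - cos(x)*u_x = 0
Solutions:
 u(x) = C1 + Integral(x/cos(x), x)


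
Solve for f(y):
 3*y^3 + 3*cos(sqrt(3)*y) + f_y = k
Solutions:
 f(y) = C1 + k*y - 3*y^4/4 - sqrt(3)*sin(sqrt(3)*y)


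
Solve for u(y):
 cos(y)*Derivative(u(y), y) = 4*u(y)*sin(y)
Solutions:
 u(y) = C1/cos(y)^4


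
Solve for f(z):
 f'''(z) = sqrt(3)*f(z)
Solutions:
 f(z) = C3*exp(3^(1/6)*z) + (C1*sin(3^(2/3)*z/2) + C2*cos(3^(2/3)*z/2))*exp(-3^(1/6)*z/2)


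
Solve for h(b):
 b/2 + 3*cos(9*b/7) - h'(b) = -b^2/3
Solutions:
 h(b) = C1 + b^3/9 + b^2/4 + 7*sin(9*b/7)/3


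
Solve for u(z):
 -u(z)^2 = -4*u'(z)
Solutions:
 u(z) = -4/(C1 + z)


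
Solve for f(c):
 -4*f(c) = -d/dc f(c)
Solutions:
 f(c) = C1*exp(4*c)


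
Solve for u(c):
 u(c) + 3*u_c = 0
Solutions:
 u(c) = C1*exp(-c/3)


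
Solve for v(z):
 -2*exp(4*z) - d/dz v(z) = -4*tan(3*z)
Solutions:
 v(z) = C1 - exp(4*z)/2 - 4*log(cos(3*z))/3


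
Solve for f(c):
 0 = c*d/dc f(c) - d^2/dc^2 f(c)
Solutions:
 f(c) = C1 + C2*erfi(sqrt(2)*c/2)


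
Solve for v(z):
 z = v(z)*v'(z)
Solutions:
 v(z) = -sqrt(C1 + z^2)
 v(z) = sqrt(C1 + z^2)


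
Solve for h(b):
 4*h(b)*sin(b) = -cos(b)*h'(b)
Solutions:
 h(b) = C1*cos(b)^4


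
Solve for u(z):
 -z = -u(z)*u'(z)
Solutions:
 u(z) = -sqrt(C1 + z^2)
 u(z) = sqrt(C1 + z^2)


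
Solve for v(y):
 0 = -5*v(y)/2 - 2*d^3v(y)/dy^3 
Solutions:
 v(y) = C3*exp(-10^(1/3)*y/2) + (C1*sin(10^(1/3)*sqrt(3)*y/4) + C2*cos(10^(1/3)*sqrt(3)*y/4))*exp(10^(1/3)*y/4)


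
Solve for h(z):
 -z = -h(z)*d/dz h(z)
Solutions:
 h(z) = -sqrt(C1 + z^2)
 h(z) = sqrt(C1 + z^2)


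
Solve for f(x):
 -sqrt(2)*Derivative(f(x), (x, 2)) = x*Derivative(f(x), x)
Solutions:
 f(x) = C1 + C2*erf(2^(1/4)*x/2)


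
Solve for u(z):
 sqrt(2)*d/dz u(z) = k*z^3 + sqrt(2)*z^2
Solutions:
 u(z) = C1 + sqrt(2)*k*z^4/8 + z^3/3


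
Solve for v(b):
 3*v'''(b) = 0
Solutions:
 v(b) = C1 + C2*b + C3*b^2


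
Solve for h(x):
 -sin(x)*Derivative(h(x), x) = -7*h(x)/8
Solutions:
 h(x) = C1*(cos(x) - 1)^(7/16)/(cos(x) + 1)^(7/16)


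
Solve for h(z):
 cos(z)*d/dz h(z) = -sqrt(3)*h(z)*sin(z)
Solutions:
 h(z) = C1*cos(z)^(sqrt(3))


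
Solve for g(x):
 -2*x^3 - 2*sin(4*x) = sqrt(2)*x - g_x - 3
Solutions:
 g(x) = C1 + x^4/2 + sqrt(2)*x^2/2 - 3*x - cos(4*x)/2


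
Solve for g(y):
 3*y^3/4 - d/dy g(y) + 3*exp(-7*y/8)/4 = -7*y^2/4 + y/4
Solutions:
 g(y) = C1 + 3*y^4/16 + 7*y^3/12 - y^2/8 - 6*exp(-7*y/8)/7


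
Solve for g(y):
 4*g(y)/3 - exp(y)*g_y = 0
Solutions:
 g(y) = C1*exp(-4*exp(-y)/3)


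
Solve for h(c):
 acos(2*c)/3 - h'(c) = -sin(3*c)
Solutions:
 h(c) = C1 + c*acos(2*c)/3 - sqrt(1 - 4*c^2)/6 - cos(3*c)/3


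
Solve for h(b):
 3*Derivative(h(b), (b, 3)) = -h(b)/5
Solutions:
 h(b) = C3*exp(-15^(2/3)*b/15) + (C1*sin(3^(1/6)*5^(2/3)*b/10) + C2*cos(3^(1/6)*5^(2/3)*b/10))*exp(15^(2/3)*b/30)


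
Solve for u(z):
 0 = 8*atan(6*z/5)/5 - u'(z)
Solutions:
 u(z) = C1 + 8*z*atan(6*z/5)/5 - 2*log(36*z^2 + 25)/3


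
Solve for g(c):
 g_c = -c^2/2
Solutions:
 g(c) = C1 - c^3/6


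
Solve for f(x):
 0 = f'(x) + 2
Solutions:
 f(x) = C1 - 2*x


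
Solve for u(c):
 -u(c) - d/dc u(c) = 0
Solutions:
 u(c) = C1*exp(-c)


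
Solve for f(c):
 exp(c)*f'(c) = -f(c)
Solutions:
 f(c) = C1*exp(exp(-c))


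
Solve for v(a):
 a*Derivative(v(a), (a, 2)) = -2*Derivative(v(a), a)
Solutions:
 v(a) = C1 + C2/a


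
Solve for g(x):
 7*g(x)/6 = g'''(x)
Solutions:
 g(x) = C3*exp(6^(2/3)*7^(1/3)*x/6) + (C1*sin(2^(2/3)*3^(1/6)*7^(1/3)*x/4) + C2*cos(2^(2/3)*3^(1/6)*7^(1/3)*x/4))*exp(-6^(2/3)*7^(1/3)*x/12)


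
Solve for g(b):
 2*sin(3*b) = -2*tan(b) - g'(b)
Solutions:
 g(b) = C1 + 2*log(cos(b)) + 2*cos(3*b)/3


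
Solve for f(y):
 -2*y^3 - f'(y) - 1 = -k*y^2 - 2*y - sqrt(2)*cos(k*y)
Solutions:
 f(y) = C1 + k*y^3/3 - y^4/2 + y^2 - y + sqrt(2)*sin(k*y)/k


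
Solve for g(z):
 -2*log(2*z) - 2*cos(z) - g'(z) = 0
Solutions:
 g(z) = C1 - 2*z*log(z) - 2*z*log(2) + 2*z - 2*sin(z)


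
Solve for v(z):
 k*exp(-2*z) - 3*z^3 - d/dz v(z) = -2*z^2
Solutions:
 v(z) = C1 - k*exp(-2*z)/2 - 3*z^4/4 + 2*z^3/3


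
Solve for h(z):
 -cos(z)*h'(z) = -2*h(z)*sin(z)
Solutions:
 h(z) = C1/cos(z)^2


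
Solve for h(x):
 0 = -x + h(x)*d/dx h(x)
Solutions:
 h(x) = -sqrt(C1 + x^2)
 h(x) = sqrt(C1 + x^2)


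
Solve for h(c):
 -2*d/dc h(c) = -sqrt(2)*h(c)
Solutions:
 h(c) = C1*exp(sqrt(2)*c/2)


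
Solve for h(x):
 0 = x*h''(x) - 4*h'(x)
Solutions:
 h(x) = C1 + C2*x^5


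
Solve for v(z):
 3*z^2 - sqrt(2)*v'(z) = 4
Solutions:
 v(z) = C1 + sqrt(2)*z^3/2 - 2*sqrt(2)*z


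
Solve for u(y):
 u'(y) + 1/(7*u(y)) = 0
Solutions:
 u(y) = -sqrt(C1 - 14*y)/7
 u(y) = sqrt(C1 - 14*y)/7


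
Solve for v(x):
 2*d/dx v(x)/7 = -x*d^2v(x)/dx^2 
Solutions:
 v(x) = C1 + C2*x^(5/7)


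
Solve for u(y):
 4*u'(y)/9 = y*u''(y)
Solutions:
 u(y) = C1 + C2*y^(13/9)


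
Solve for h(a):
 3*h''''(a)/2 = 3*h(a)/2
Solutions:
 h(a) = C1*exp(-a) + C2*exp(a) + C3*sin(a) + C4*cos(a)


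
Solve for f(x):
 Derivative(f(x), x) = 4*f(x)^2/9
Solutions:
 f(x) = -9/(C1 + 4*x)


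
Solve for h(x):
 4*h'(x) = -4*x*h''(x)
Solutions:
 h(x) = C1 + C2*log(x)


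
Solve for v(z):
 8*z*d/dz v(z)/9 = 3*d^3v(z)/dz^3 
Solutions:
 v(z) = C1 + Integral(C2*airyai(2*z/3) + C3*airybi(2*z/3), z)


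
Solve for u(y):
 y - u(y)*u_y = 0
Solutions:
 u(y) = -sqrt(C1 + y^2)
 u(y) = sqrt(C1 + y^2)


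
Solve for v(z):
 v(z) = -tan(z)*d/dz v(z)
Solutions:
 v(z) = C1/sin(z)


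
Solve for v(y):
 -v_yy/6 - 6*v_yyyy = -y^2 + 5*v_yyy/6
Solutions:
 v(y) = C1 + C2*y + y^4/2 - 10*y^3 - 66*y^2 + (C3*sin(sqrt(119)*y/72) + C4*cos(sqrt(119)*y/72))*exp(-5*y/72)


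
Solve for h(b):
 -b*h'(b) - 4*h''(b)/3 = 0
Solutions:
 h(b) = C1 + C2*erf(sqrt(6)*b/4)


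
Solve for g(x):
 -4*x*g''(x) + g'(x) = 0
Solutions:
 g(x) = C1 + C2*x^(5/4)


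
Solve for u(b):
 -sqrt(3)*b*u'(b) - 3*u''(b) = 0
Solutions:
 u(b) = C1 + C2*erf(sqrt(2)*3^(3/4)*b/6)


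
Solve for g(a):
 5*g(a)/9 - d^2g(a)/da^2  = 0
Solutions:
 g(a) = C1*exp(-sqrt(5)*a/3) + C2*exp(sqrt(5)*a/3)


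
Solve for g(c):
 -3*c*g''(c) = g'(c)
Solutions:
 g(c) = C1 + C2*c^(2/3)


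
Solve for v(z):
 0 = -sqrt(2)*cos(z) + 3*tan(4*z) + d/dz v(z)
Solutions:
 v(z) = C1 + 3*log(cos(4*z))/4 + sqrt(2)*sin(z)


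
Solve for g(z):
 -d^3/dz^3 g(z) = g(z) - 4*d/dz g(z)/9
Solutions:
 g(z) = C1*exp(z*(8*18^(1/3)/(sqrt(58281) + 243)^(1/3) + 12^(1/3)*(sqrt(58281) + 243)^(1/3))/36)*sin(2^(1/3)*3^(1/6)*z*(-2^(1/3)*3^(2/3)*(sqrt(58281) + 243)^(1/3) + 24/(sqrt(58281) + 243)^(1/3))/36) + C2*exp(z*(8*18^(1/3)/(sqrt(58281) + 243)^(1/3) + 12^(1/3)*(sqrt(58281) + 243)^(1/3))/36)*cos(2^(1/3)*3^(1/6)*z*(-2^(1/3)*3^(2/3)*(sqrt(58281) + 243)^(1/3) + 24/(sqrt(58281) + 243)^(1/3))/36) + C3*exp(-z*(8*18^(1/3)/(sqrt(58281) + 243)^(1/3) + 12^(1/3)*(sqrt(58281) + 243)^(1/3))/18)


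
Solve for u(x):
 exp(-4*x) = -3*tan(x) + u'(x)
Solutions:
 u(x) = C1 + 3*log(tan(x)^2 + 1)/2 - exp(-4*x)/4


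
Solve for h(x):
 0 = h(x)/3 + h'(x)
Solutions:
 h(x) = C1*exp(-x/3)


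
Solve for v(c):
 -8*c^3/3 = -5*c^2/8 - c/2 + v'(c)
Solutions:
 v(c) = C1 - 2*c^4/3 + 5*c^3/24 + c^2/4


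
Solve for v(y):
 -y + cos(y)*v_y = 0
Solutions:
 v(y) = C1 + Integral(y/cos(y), y)


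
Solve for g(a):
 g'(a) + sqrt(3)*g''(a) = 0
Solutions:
 g(a) = C1 + C2*exp(-sqrt(3)*a/3)


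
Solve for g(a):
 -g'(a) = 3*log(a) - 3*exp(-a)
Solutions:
 g(a) = C1 - 3*a*log(a) + 3*a - 3*exp(-a)


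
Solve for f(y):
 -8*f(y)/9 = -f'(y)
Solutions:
 f(y) = C1*exp(8*y/9)


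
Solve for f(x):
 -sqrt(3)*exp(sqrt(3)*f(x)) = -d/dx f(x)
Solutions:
 f(x) = sqrt(3)*(2*log(-1/(C1 + sqrt(3)*x)) - log(3))/6


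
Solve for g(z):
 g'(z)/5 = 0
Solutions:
 g(z) = C1


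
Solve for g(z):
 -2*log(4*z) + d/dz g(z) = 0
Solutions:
 g(z) = C1 + 2*z*log(z) - 2*z + z*log(16)


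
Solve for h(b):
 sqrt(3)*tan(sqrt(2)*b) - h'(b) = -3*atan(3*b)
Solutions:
 h(b) = C1 + 3*b*atan(3*b) - log(9*b^2 + 1)/2 - sqrt(6)*log(cos(sqrt(2)*b))/2


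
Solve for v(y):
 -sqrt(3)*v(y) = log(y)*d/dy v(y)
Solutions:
 v(y) = C1*exp(-sqrt(3)*li(y))


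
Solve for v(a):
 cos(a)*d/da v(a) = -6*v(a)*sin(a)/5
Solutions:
 v(a) = C1*cos(a)^(6/5)


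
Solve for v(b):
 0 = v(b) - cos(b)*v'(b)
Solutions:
 v(b) = C1*sqrt(sin(b) + 1)/sqrt(sin(b) - 1)


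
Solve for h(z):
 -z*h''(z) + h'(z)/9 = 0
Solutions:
 h(z) = C1 + C2*z^(10/9)


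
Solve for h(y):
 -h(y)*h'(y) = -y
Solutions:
 h(y) = -sqrt(C1 + y^2)
 h(y) = sqrt(C1 + y^2)


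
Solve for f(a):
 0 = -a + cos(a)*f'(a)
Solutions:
 f(a) = C1 + Integral(a/cos(a), a)


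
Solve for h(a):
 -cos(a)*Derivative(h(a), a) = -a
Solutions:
 h(a) = C1 + Integral(a/cos(a), a)


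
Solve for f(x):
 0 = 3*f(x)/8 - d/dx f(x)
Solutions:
 f(x) = C1*exp(3*x/8)


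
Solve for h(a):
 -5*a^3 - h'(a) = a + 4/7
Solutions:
 h(a) = C1 - 5*a^4/4 - a^2/2 - 4*a/7


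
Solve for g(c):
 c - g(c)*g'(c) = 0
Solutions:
 g(c) = -sqrt(C1 + c^2)
 g(c) = sqrt(C1 + c^2)


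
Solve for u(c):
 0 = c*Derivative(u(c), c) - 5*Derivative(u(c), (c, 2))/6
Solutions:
 u(c) = C1 + C2*erfi(sqrt(15)*c/5)


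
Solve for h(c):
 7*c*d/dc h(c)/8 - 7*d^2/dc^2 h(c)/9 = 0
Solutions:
 h(c) = C1 + C2*erfi(3*c/4)


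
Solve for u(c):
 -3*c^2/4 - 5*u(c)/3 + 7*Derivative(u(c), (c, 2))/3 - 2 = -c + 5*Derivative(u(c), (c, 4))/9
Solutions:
 u(c) = C1*exp(-sqrt(10)*c*sqrt(21 - sqrt(141))/10) + C2*exp(sqrt(10)*c*sqrt(21 - sqrt(141))/10) + C3*exp(-sqrt(10)*c*sqrt(sqrt(141) + 21)/10) + C4*exp(sqrt(10)*c*sqrt(sqrt(141) + 21)/10) - 9*c^2/20 + 3*c/5 - 123/50


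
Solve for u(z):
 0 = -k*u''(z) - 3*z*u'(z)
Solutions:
 u(z) = C1 + C2*sqrt(k)*erf(sqrt(6)*z*sqrt(1/k)/2)


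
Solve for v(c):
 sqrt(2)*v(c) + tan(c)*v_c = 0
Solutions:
 v(c) = C1/sin(c)^(sqrt(2))


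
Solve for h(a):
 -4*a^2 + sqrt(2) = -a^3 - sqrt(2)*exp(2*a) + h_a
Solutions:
 h(a) = C1 + a^4/4 - 4*a^3/3 + sqrt(2)*a + sqrt(2)*exp(2*a)/2


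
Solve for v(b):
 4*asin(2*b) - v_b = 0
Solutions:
 v(b) = C1 + 4*b*asin(2*b) + 2*sqrt(1 - 4*b^2)


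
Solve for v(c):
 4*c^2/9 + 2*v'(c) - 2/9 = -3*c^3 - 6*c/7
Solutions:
 v(c) = C1 - 3*c^4/8 - 2*c^3/27 - 3*c^2/14 + c/9


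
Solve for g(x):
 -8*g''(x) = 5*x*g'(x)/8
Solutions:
 g(x) = C1 + C2*erf(sqrt(10)*x/16)


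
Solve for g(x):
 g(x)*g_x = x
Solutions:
 g(x) = -sqrt(C1 + x^2)
 g(x) = sqrt(C1 + x^2)


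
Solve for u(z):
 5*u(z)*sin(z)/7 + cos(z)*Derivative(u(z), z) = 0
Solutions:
 u(z) = C1*cos(z)^(5/7)


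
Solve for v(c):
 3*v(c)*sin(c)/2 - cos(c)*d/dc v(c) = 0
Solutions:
 v(c) = C1/cos(c)^(3/2)


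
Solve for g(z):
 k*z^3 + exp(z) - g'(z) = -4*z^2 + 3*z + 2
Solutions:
 g(z) = C1 + k*z^4/4 + 4*z^3/3 - 3*z^2/2 - 2*z + exp(z)


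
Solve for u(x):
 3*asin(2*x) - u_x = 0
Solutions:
 u(x) = C1 + 3*x*asin(2*x) + 3*sqrt(1 - 4*x^2)/2


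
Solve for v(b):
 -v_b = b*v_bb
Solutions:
 v(b) = C1 + C2*log(b)


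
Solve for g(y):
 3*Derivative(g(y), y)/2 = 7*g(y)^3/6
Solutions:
 g(y) = -3*sqrt(2)*sqrt(-1/(C1 + 7*y))/2
 g(y) = 3*sqrt(2)*sqrt(-1/(C1 + 7*y))/2


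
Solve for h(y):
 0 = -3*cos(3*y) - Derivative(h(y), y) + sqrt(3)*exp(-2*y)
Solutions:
 h(y) = C1 - sin(3*y) - sqrt(3)*exp(-2*y)/2


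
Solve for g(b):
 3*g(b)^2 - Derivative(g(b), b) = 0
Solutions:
 g(b) = -1/(C1 + 3*b)


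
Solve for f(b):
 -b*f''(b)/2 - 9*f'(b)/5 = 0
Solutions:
 f(b) = C1 + C2/b^(13/5)


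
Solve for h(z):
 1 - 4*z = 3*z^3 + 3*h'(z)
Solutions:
 h(z) = C1 - z^4/4 - 2*z^2/3 + z/3


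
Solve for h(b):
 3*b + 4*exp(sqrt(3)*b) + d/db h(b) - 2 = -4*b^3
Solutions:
 h(b) = C1 - b^4 - 3*b^2/2 + 2*b - 4*sqrt(3)*exp(sqrt(3)*b)/3


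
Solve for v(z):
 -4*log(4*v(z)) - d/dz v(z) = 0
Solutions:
 Integral(1/(log(_y) + 2*log(2)), (_y, v(z)))/4 = C1 - z


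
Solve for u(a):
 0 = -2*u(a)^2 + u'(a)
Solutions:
 u(a) = -1/(C1 + 2*a)


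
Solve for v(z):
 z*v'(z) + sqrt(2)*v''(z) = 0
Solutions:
 v(z) = C1 + C2*erf(2^(1/4)*z/2)


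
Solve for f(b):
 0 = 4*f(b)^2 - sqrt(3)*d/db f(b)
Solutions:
 f(b) = -3/(C1 + 4*sqrt(3)*b)


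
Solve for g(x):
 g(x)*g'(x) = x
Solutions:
 g(x) = -sqrt(C1 + x^2)
 g(x) = sqrt(C1 + x^2)


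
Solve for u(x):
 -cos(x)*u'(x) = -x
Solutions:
 u(x) = C1 + Integral(x/cos(x), x)


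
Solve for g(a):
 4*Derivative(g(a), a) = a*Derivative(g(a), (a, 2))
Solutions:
 g(a) = C1 + C2*a^5


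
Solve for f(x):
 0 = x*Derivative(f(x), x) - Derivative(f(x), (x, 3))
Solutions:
 f(x) = C1 + Integral(C2*airyai(x) + C3*airybi(x), x)


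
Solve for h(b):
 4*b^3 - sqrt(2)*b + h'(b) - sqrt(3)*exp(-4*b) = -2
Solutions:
 h(b) = C1 - b^4 + sqrt(2)*b^2/2 - 2*b - sqrt(3)*exp(-4*b)/4


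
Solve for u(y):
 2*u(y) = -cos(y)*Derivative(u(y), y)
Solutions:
 u(y) = C1*(sin(y) - 1)/(sin(y) + 1)


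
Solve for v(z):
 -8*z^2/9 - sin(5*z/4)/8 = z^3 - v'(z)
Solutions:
 v(z) = C1 + z^4/4 + 8*z^3/27 - cos(5*z/4)/10
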